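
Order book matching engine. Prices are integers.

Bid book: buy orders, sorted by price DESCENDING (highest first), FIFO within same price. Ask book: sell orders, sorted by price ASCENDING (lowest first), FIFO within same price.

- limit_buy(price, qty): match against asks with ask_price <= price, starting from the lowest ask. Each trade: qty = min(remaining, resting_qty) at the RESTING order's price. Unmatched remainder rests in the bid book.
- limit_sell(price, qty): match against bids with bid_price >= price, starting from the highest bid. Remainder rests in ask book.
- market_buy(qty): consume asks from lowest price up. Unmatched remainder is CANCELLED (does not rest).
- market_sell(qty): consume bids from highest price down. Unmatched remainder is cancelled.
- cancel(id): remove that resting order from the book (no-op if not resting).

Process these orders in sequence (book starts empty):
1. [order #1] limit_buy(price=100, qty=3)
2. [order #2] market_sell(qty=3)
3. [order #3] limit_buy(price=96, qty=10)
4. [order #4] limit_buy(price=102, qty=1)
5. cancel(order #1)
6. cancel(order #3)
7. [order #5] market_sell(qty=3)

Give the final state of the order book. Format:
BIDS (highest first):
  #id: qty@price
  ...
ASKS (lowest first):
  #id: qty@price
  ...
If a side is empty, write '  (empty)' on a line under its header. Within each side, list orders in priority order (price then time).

Answer: BIDS (highest first):
  (empty)
ASKS (lowest first):
  (empty)

Derivation:
After op 1 [order #1] limit_buy(price=100, qty=3): fills=none; bids=[#1:3@100] asks=[-]
After op 2 [order #2] market_sell(qty=3): fills=#1x#2:3@100; bids=[-] asks=[-]
After op 3 [order #3] limit_buy(price=96, qty=10): fills=none; bids=[#3:10@96] asks=[-]
After op 4 [order #4] limit_buy(price=102, qty=1): fills=none; bids=[#4:1@102 #3:10@96] asks=[-]
After op 5 cancel(order #1): fills=none; bids=[#4:1@102 #3:10@96] asks=[-]
After op 6 cancel(order #3): fills=none; bids=[#4:1@102] asks=[-]
After op 7 [order #5] market_sell(qty=3): fills=#4x#5:1@102; bids=[-] asks=[-]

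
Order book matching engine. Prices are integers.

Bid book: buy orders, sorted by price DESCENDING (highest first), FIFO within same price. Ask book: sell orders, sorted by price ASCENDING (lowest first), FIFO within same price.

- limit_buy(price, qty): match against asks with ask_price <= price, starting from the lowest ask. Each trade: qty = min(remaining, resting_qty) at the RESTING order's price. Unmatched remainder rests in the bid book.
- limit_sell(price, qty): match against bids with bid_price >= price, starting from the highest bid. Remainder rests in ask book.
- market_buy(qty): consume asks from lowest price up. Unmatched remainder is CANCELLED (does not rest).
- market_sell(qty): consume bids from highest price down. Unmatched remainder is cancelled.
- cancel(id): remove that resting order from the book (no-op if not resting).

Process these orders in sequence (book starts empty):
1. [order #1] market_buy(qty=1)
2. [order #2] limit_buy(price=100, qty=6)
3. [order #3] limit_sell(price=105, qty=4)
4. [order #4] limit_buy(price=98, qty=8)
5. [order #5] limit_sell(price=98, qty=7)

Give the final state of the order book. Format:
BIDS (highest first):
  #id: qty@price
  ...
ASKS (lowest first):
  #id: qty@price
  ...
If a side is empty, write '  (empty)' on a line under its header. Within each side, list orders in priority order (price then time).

Answer: BIDS (highest first):
  #4: 7@98
ASKS (lowest first):
  #3: 4@105

Derivation:
After op 1 [order #1] market_buy(qty=1): fills=none; bids=[-] asks=[-]
After op 2 [order #2] limit_buy(price=100, qty=6): fills=none; bids=[#2:6@100] asks=[-]
After op 3 [order #3] limit_sell(price=105, qty=4): fills=none; bids=[#2:6@100] asks=[#3:4@105]
After op 4 [order #4] limit_buy(price=98, qty=8): fills=none; bids=[#2:6@100 #4:8@98] asks=[#3:4@105]
After op 5 [order #5] limit_sell(price=98, qty=7): fills=#2x#5:6@100 #4x#5:1@98; bids=[#4:7@98] asks=[#3:4@105]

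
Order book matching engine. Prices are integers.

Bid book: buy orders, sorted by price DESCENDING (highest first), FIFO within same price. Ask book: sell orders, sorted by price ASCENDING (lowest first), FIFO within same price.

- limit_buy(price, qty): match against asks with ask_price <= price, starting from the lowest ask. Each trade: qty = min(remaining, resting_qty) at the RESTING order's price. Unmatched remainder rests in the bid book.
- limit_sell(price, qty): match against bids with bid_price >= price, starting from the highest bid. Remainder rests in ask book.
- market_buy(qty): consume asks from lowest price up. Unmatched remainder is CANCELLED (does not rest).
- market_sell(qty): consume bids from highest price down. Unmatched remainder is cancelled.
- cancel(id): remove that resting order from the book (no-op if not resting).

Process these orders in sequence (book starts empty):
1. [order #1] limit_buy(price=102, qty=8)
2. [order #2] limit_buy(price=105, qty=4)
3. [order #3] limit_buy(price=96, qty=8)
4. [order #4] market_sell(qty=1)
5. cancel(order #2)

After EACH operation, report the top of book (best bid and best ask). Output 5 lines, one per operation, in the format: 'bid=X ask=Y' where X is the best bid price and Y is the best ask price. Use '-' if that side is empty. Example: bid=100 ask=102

After op 1 [order #1] limit_buy(price=102, qty=8): fills=none; bids=[#1:8@102] asks=[-]
After op 2 [order #2] limit_buy(price=105, qty=4): fills=none; bids=[#2:4@105 #1:8@102] asks=[-]
After op 3 [order #3] limit_buy(price=96, qty=8): fills=none; bids=[#2:4@105 #1:8@102 #3:8@96] asks=[-]
After op 4 [order #4] market_sell(qty=1): fills=#2x#4:1@105; bids=[#2:3@105 #1:8@102 #3:8@96] asks=[-]
After op 5 cancel(order #2): fills=none; bids=[#1:8@102 #3:8@96] asks=[-]

Answer: bid=102 ask=-
bid=105 ask=-
bid=105 ask=-
bid=105 ask=-
bid=102 ask=-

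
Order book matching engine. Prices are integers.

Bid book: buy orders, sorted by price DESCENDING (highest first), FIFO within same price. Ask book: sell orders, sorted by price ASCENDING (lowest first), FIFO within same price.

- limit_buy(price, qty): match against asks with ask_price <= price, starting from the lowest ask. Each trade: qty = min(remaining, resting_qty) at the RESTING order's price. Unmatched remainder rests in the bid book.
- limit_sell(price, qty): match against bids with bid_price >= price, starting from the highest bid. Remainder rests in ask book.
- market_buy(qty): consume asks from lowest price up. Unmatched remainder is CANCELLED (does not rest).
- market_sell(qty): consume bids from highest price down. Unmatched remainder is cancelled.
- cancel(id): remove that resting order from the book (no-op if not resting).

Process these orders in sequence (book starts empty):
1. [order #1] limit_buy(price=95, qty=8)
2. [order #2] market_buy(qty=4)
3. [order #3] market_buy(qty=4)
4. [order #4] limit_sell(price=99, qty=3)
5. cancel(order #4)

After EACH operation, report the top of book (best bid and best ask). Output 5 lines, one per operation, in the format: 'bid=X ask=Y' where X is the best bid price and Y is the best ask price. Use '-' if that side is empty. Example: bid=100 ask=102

Answer: bid=95 ask=-
bid=95 ask=-
bid=95 ask=-
bid=95 ask=99
bid=95 ask=-

Derivation:
After op 1 [order #1] limit_buy(price=95, qty=8): fills=none; bids=[#1:8@95] asks=[-]
After op 2 [order #2] market_buy(qty=4): fills=none; bids=[#1:8@95] asks=[-]
After op 3 [order #3] market_buy(qty=4): fills=none; bids=[#1:8@95] asks=[-]
After op 4 [order #4] limit_sell(price=99, qty=3): fills=none; bids=[#1:8@95] asks=[#4:3@99]
After op 5 cancel(order #4): fills=none; bids=[#1:8@95] asks=[-]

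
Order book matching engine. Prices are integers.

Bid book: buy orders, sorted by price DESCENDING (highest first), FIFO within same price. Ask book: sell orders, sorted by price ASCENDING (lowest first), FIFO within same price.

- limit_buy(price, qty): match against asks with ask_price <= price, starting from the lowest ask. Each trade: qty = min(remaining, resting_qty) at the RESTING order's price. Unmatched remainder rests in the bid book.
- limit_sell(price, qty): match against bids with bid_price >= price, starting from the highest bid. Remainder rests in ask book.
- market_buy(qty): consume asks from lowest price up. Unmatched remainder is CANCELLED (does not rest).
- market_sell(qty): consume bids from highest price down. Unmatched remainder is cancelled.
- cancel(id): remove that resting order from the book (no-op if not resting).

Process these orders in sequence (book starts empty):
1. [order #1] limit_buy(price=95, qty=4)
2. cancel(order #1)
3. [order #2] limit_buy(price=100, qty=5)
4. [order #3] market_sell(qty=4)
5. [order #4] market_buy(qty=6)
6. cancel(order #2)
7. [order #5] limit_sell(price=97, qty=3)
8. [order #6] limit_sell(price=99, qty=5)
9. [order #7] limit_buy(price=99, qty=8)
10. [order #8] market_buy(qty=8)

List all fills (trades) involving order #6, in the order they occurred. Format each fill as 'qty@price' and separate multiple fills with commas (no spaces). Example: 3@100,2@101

After op 1 [order #1] limit_buy(price=95, qty=4): fills=none; bids=[#1:4@95] asks=[-]
After op 2 cancel(order #1): fills=none; bids=[-] asks=[-]
After op 3 [order #2] limit_buy(price=100, qty=5): fills=none; bids=[#2:5@100] asks=[-]
After op 4 [order #3] market_sell(qty=4): fills=#2x#3:4@100; bids=[#2:1@100] asks=[-]
After op 5 [order #4] market_buy(qty=6): fills=none; bids=[#2:1@100] asks=[-]
After op 6 cancel(order #2): fills=none; bids=[-] asks=[-]
After op 7 [order #5] limit_sell(price=97, qty=3): fills=none; bids=[-] asks=[#5:3@97]
After op 8 [order #6] limit_sell(price=99, qty=5): fills=none; bids=[-] asks=[#5:3@97 #6:5@99]
After op 9 [order #7] limit_buy(price=99, qty=8): fills=#7x#5:3@97 #7x#6:5@99; bids=[-] asks=[-]
After op 10 [order #8] market_buy(qty=8): fills=none; bids=[-] asks=[-]

Answer: 5@99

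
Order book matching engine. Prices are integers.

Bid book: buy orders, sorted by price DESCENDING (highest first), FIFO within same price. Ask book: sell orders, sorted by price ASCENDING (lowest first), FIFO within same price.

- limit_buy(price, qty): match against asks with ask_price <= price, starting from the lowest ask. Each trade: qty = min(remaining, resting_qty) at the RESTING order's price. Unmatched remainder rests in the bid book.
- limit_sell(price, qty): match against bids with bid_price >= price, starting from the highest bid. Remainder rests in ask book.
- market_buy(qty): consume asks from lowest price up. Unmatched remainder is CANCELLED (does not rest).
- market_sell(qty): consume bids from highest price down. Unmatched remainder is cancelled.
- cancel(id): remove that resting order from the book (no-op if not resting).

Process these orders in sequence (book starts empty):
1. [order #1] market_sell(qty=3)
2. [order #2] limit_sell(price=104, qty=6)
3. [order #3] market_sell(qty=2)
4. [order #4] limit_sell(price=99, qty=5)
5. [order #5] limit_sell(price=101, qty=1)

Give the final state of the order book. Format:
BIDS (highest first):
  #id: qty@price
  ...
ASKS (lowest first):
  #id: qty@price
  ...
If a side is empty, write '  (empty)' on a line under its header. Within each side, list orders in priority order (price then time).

After op 1 [order #1] market_sell(qty=3): fills=none; bids=[-] asks=[-]
After op 2 [order #2] limit_sell(price=104, qty=6): fills=none; bids=[-] asks=[#2:6@104]
After op 3 [order #3] market_sell(qty=2): fills=none; bids=[-] asks=[#2:6@104]
After op 4 [order #4] limit_sell(price=99, qty=5): fills=none; bids=[-] asks=[#4:5@99 #2:6@104]
After op 5 [order #5] limit_sell(price=101, qty=1): fills=none; bids=[-] asks=[#4:5@99 #5:1@101 #2:6@104]

Answer: BIDS (highest first):
  (empty)
ASKS (lowest first):
  #4: 5@99
  #5: 1@101
  #2: 6@104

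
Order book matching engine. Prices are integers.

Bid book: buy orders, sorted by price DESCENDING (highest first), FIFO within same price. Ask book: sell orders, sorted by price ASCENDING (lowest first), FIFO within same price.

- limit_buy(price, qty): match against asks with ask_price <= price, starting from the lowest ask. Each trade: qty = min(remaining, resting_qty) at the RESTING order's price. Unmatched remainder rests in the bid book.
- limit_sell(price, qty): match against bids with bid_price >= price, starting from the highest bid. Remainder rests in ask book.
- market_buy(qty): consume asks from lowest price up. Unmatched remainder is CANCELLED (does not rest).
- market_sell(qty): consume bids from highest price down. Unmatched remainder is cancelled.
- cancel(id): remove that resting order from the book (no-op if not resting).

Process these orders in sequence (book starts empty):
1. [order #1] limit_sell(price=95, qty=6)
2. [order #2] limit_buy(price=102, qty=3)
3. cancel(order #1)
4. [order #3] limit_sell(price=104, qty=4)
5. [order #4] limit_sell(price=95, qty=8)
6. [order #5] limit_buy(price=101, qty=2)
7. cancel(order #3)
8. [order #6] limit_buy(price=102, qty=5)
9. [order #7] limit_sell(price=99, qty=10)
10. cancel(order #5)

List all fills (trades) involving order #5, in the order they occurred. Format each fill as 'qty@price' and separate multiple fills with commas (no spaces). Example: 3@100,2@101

After op 1 [order #1] limit_sell(price=95, qty=6): fills=none; bids=[-] asks=[#1:6@95]
After op 2 [order #2] limit_buy(price=102, qty=3): fills=#2x#1:3@95; bids=[-] asks=[#1:3@95]
After op 3 cancel(order #1): fills=none; bids=[-] asks=[-]
After op 4 [order #3] limit_sell(price=104, qty=4): fills=none; bids=[-] asks=[#3:4@104]
After op 5 [order #4] limit_sell(price=95, qty=8): fills=none; bids=[-] asks=[#4:8@95 #3:4@104]
After op 6 [order #5] limit_buy(price=101, qty=2): fills=#5x#4:2@95; bids=[-] asks=[#4:6@95 #3:4@104]
After op 7 cancel(order #3): fills=none; bids=[-] asks=[#4:6@95]
After op 8 [order #6] limit_buy(price=102, qty=5): fills=#6x#4:5@95; bids=[-] asks=[#4:1@95]
After op 9 [order #7] limit_sell(price=99, qty=10): fills=none; bids=[-] asks=[#4:1@95 #7:10@99]
After op 10 cancel(order #5): fills=none; bids=[-] asks=[#4:1@95 #7:10@99]

Answer: 2@95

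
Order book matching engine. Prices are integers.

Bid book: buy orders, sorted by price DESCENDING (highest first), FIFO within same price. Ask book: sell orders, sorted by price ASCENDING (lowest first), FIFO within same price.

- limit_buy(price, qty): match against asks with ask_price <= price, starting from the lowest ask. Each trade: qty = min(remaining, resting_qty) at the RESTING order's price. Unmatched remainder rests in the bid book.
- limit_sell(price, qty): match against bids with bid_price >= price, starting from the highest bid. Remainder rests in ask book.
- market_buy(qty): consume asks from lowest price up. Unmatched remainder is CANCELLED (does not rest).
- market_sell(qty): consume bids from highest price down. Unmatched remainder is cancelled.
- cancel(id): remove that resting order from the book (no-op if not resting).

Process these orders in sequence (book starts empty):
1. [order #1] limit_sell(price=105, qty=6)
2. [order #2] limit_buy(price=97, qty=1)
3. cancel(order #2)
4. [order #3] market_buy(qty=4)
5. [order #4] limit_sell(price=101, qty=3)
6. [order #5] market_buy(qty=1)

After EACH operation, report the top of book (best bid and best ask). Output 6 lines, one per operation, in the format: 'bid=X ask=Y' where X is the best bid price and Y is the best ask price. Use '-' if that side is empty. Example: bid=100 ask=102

After op 1 [order #1] limit_sell(price=105, qty=6): fills=none; bids=[-] asks=[#1:6@105]
After op 2 [order #2] limit_buy(price=97, qty=1): fills=none; bids=[#2:1@97] asks=[#1:6@105]
After op 3 cancel(order #2): fills=none; bids=[-] asks=[#1:6@105]
After op 4 [order #3] market_buy(qty=4): fills=#3x#1:4@105; bids=[-] asks=[#1:2@105]
After op 5 [order #4] limit_sell(price=101, qty=3): fills=none; bids=[-] asks=[#4:3@101 #1:2@105]
After op 6 [order #5] market_buy(qty=1): fills=#5x#4:1@101; bids=[-] asks=[#4:2@101 #1:2@105]

Answer: bid=- ask=105
bid=97 ask=105
bid=- ask=105
bid=- ask=105
bid=- ask=101
bid=- ask=101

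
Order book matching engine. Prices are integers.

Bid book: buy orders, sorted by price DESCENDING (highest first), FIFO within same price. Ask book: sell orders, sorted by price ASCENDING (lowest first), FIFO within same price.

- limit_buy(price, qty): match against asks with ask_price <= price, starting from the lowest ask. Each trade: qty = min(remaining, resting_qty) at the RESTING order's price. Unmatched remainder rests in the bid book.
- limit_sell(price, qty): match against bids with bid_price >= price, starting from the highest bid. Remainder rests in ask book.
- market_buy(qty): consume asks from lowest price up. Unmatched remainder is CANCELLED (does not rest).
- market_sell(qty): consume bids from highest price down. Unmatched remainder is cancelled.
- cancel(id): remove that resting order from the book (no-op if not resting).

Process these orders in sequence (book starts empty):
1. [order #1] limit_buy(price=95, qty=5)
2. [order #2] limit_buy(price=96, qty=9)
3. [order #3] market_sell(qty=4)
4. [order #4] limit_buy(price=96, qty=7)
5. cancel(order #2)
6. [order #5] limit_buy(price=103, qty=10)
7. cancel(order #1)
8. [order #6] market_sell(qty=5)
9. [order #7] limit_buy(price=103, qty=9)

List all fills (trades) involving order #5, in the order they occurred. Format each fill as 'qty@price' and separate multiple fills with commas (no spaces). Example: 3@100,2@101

Answer: 5@103

Derivation:
After op 1 [order #1] limit_buy(price=95, qty=5): fills=none; bids=[#1:5@95] asks=[-]
After op 2 [order #2] limit_buy(price=96, qty=9): fills=none; bids=[#2:9@96 #1:5@95] asks=[-]
After op 3 [order #3] market_sell(qty=4): fills=#2x#3:4@96; bids=[#2:5@96 #1:5@95] asks=[-]
After op 4 [order #4] limit_buy(price=96, qty=7): fills=none; bids=[#2:5@96 #4:7@96 #1:5@95] asks=[-]
After op 5 cancel(order #2): fills=none; bids=[#4:7@96 #1:5@95] asks=[-]
After op 6 [order #5] limit_buy(price=103, qty=10): fills=none; bids=[#5:10@103 #4:7@96 #1:5@95] asks=[-]
After op 7 cancel(order #1): fills=none; bids=[#5:10@103 #4:7@96] asks=[-]
After op 8 [order #6] market_sell(qty=5): fills=#5x#6:5@103; bids=[#5:5@103 #4:7@96] asks=[-]
After op 9 [order #7] limit_buy(price=103, qty=9): fills=none; bids=[#5:5@103 #7:9@103 #4:7@96] asks=[-]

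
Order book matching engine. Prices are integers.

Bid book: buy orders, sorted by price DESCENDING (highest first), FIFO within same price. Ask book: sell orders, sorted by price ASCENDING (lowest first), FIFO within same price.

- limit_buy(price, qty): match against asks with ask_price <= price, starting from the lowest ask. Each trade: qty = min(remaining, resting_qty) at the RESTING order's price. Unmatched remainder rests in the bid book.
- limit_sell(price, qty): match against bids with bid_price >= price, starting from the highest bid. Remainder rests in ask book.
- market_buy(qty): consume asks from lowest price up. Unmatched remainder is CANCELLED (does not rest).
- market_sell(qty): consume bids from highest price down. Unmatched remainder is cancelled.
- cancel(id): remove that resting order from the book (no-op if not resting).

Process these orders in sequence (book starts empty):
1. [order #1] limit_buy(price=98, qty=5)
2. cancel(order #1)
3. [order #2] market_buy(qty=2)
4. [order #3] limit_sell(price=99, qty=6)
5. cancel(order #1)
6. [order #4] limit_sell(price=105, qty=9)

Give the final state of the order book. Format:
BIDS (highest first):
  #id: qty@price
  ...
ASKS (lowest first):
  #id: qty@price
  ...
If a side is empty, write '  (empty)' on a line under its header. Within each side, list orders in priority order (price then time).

Answer: BIDS (highest first):
  (empty)
ASKS (lowest first):
  #3: 6@99
  #4: 9@105

Derivation:
After op 1 [order #1] limit_buy(price=98, qty=5): fills=none; bids=[#1:5@98] asks=[-]
After op 2 cancel(order #1): fills=none; bids=[-] asks=[-]
After op 3 [order #2] market_buy(qty=2): fills=none; bids=[-] asks=[-]
After op 4 [order #3] limit_sell(price=99, qty=6): fills=none; bids=[-] asks=[#3:6@99]
After op 5 cancel(order #1): fills=none; bids=[-] asks=[#3:6@99]
After op 6 [order #4] limit_sell(price=105, qty=9): fills=none; bids=[-] asks=[#3:6@99 #4:9@105]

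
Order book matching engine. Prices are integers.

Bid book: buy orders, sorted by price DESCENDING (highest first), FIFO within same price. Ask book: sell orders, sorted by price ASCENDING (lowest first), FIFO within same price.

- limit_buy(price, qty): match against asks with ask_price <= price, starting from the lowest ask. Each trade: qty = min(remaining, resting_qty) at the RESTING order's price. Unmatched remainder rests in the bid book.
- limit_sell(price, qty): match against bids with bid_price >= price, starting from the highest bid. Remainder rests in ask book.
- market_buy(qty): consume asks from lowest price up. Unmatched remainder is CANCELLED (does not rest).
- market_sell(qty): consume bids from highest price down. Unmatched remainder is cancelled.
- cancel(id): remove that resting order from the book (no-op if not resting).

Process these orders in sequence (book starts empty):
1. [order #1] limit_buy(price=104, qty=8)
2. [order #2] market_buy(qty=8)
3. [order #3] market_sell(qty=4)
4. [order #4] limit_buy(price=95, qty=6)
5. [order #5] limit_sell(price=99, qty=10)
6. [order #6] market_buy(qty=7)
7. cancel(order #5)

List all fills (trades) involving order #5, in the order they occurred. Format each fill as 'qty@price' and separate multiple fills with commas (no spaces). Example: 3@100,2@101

After op 1 [order #1] limit_buy(price=104, qty=8): fills=none; bids=[#1:8@104] asks=[-]
After op 2 [order #2] market_buy(qty=8): fills=none; bids=[#1:8@104] asks=[-]
After op 3 [order #3] market_sell(qty=4): fills=#1x#3:4@104; bids=[#1:4@104] asks=[-]
After op 4 [order #4] limit_buy(price=95, qty=6): fills=none; bids=[#1:4@104 #4:6@95] asks=[-]
After op 5 [order #5] limit_sell(price=99, qty=10): fills=#1x#5:4@104; bids=[#4:6@95] asks=[#5:6@99]
After op 6 [order #6] market_buy(qty=7): fills=#6x#5:6@99; bids=[#4:6@95] asks=[-]
After op 7 cancel(order #5): fills=none; bids=[#4:6@95] asks=[-]

Answer: 4@104,6@99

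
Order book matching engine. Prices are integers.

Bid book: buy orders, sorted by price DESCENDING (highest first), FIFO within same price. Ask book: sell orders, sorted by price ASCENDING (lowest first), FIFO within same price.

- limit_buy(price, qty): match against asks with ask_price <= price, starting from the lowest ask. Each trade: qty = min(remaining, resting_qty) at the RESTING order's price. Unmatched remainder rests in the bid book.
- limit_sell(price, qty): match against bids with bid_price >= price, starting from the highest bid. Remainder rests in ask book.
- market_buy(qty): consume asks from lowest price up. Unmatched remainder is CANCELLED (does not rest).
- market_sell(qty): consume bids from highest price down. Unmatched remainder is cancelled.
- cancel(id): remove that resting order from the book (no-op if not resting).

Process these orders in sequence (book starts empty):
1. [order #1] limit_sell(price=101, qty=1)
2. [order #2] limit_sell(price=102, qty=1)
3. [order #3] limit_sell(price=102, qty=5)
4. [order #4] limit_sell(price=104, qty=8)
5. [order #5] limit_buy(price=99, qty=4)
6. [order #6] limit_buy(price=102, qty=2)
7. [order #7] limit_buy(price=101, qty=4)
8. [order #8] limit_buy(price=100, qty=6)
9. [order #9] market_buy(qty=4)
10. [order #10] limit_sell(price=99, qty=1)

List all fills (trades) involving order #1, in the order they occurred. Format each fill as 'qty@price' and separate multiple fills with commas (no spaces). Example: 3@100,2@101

After op 1 [order #1] limit_sell(price=101, qty=1): fills=none; bids=[-] asks=[#1:1@101]
After op 2 [order #2] limit_sell(price=102, qty=1): fills=none; bids=[-] asks=[#1:1@101 #2:1@102]
After op 3 [order #3] limit_sell(price=102, qty=5): fills=none; bids=[-] asks=[#1:1@101 #2:1@102 #3:5@102]
After op 4 [order #4] limit_sell(price=104, qty=8): fills=none; bids=[-] asks=[#1:1@101 #2:1@102 #3:5@102 #4:8@104]
After op 5 [order #5] limit_buy(price=99, qty=4): fills=none; bids=[#5:4@99] asks=[#1:1@101 #2:1@102 #3:5@102 #4:8@104]
After op 6 [order #6] limit_buy(price=102, qty=2): fills=#6x#1:1@101 #6x#2:1@102; bids=[#5:4@99] asks=[#3:5@102 #4:8@104]
After op 7 [order #7] limit_buy(price=101, qty=4): fills=none; bids=[#7:4@101 #5:4@99] asks=[#3:5@102 #4:8@104]
After op 8 [order #8] limit_buy(price=100, qty=6): fills=none; bids=[#7:4@101 #8:6@100 #5:4@99] asks=[#3:5@102 #4:8@104]
After op 9 [order #9] market_buy(qty=4): fills=#9x#3:4@102; bids=[#7:4@101 #8:6@100 #5:4@99] asks=[#3:1@102 #4:8@104]
After op 10 [order #10] limit_sell(price=99, qty=1): fills=#7x#10:1@101; bids=[#7:3@101 #8:6@100 #5:4@99] asks=[#3:1@102 #4:8@104]

Answer: 1@101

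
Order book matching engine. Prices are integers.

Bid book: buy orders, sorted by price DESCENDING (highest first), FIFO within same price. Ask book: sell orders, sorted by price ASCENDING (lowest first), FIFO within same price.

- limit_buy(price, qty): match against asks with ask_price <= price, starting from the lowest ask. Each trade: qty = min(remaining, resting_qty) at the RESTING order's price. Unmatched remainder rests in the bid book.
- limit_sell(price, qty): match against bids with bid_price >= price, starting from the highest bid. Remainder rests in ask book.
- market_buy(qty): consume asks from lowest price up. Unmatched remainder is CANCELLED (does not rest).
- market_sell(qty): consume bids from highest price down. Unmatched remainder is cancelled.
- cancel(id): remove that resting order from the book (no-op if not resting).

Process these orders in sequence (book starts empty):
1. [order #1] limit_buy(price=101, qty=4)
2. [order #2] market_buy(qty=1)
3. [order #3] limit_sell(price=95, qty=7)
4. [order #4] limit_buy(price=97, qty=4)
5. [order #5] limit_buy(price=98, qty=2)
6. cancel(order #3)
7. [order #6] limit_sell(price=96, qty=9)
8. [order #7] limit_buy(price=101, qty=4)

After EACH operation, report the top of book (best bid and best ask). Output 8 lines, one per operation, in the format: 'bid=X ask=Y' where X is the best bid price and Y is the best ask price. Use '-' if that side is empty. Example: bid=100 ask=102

After op 1 [order #1] limit_buy(price=101, qty=4): fills=none; bids=[#1:4@101] asks=[-]
After op 2 [order #2] market_buy(qty=1): fills=none; bids=[#1:4@101] asks=[-]
After op 3 [order #3] limit_sell(price=95, qty=7): fills=#1x#3:4@101; bids=[-] asks=[#3:3@95]
After op 4 [order #4] limit_buy(price=97, qty=4): fills=#4x#3:3@95; bids=[#4:1@97] asks=[-]
After op 5 [order #5] limit_buy(price=98, qty=2): fills=none; bids=[#5:2@98 #4:1@97] asks=[-]
After op 6 cancel(order #3): fills=none; bids=[#5:2@98 #4:1@97] asks=[-]
After op 7 [order #6] limit_sell(price=96, qty=9): fills=#5x#6:2@98 #4x#6:1@97; bids=[-] asks=[#6:6@96]
After op 8 [order #7] limit_buy(price=101, qty=4): fills=#7x#6:4@96; bids=[-] asks=[#6:2@96]

Answer: bid=101 ask=-
bid=101 ask=-
bid=- ask=95
bid=97 ask=-
bid=98 ask=-
bid=98 ask=-
bid=- ask=96
bid=- ask=96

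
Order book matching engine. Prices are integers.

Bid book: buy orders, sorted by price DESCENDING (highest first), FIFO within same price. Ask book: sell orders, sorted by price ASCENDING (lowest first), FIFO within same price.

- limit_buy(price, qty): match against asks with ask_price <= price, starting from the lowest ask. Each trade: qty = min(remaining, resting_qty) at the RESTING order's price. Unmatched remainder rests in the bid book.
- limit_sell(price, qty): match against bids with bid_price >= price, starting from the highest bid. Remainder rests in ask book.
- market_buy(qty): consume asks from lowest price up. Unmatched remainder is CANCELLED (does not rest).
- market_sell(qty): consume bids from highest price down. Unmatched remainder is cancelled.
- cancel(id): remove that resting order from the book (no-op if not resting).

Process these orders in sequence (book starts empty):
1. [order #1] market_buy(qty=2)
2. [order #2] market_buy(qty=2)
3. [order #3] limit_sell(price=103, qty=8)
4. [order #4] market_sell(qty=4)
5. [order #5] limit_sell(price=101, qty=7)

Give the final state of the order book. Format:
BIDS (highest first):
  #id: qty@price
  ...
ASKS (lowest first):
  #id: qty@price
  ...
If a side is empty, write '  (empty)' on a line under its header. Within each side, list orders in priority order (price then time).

After op 1 [order #1] market_buy(qty=2): fills=none; bids=[-] asks=[-]
After op 2 [order #2] market_buy(qty=2): fills=none; bids=[-] asks=[-]
After op 3 [order #3] limit_sell(price=103, qty=8): fills=none; bids=[-] asks=[#3:8@103]
After op 4 [order #4] market_sell(qty=4): fills=none; bids=[-] asks=[#3:8@103]
After op 5 [order #5] limit_sell(price=101, qty=7): fills=none; bids=[-] asks=[#5:7@101 #3:8@103]

Answer: BIDS (highest first):
  (empty)
ASKS (lowest first):
  #5: 7@101
  #3: 8@103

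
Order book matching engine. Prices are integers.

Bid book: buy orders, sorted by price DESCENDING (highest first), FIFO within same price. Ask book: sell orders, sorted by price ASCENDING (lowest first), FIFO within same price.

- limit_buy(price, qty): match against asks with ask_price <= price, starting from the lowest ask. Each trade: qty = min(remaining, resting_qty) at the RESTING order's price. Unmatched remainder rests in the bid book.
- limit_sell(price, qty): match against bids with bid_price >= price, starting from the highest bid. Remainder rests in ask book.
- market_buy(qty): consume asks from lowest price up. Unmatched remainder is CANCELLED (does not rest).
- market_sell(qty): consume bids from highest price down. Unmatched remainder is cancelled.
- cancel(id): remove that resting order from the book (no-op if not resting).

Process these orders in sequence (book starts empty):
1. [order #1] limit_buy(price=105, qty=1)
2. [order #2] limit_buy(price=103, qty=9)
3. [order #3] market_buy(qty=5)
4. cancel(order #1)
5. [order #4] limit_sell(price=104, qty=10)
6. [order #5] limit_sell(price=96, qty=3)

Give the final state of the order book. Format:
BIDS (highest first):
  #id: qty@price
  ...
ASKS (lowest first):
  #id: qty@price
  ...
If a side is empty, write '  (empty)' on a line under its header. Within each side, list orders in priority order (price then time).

After op 1 [order #1] limit_buy(price=105, qty=1): fills=none; bids=[#1:1@105] asks=[-]
After op 2 [order #2] limit_buy(price=103, qty=9): fills=none; bids=[#1:1@105 #2:9@103] asks=[-]
After op 3 [order #3] market_buy(qty=5): fills=none; bids=[#1:1@105 #2:9@103] asks=[-]
After op 4 cancel(order #1): fills=none; bids=[#2:9@103] asks=[-]
After op 5 [order #4] limit_sell(price=104, qty=10): fills=none; bids=[#2:9@103] asks=[#4:10@104]
After op 6 [order #5] limit_sell(price=96, qty=3): fills=#2x#5:3@103; bids=[#2:6@103] asks=[#4:10@104]

Answer: BIDS (highest first):
  #2: 6@103
ASKS (lowest first):
  #4: 10@104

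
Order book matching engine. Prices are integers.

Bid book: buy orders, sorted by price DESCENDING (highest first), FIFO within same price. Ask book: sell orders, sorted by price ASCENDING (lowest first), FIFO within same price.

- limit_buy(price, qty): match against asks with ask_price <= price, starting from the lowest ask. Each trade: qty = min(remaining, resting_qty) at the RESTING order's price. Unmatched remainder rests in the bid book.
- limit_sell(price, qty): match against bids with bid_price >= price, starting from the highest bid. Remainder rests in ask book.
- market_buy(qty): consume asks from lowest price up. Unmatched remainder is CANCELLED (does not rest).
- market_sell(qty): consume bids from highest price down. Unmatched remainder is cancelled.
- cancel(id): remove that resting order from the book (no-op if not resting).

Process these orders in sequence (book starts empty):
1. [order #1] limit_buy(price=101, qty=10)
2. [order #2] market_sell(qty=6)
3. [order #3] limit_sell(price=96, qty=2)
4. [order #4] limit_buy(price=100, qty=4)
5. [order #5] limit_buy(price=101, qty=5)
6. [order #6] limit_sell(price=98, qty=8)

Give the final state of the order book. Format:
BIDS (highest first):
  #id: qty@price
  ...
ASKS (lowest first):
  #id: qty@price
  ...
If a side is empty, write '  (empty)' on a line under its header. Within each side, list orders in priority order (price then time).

Answer: BIDS (highest first):
  #4: 3@100
ASKS (lowest first):
  (empty)

Derivation:
After op 1 [order #1] limit_buy(price=101, qty=10): fills=none; bids=[#1:10@101] asks=[-]
After op 2 [order #2] market_sell(qty=6): fills=#1x#2:6@101; bids=[#1:4@101] asks=[-]
After op 3 [order #3] limit_sell(price=96, qty=2): fills=#1x#3:2@101; bids=[#1:2@101] asks=[-]
After op 4 [order #4] limit_buy(price=100, qty=4): fills=none; bids=[#1:2@101 #4:4@100] asks=[-]
After op 5 [order #5] limit_buy(price=101, qty=5): fills=none; bids=[#1:2@101 #5:5@101 #4:4@100] asks=[-]
After op 6 [order #6] limit_sell(price=98, qty=8): fills=#1x#6:2@101 #5x#6:5@101 #4x#6:1@100; bids=[#4:3@100] asks=[-]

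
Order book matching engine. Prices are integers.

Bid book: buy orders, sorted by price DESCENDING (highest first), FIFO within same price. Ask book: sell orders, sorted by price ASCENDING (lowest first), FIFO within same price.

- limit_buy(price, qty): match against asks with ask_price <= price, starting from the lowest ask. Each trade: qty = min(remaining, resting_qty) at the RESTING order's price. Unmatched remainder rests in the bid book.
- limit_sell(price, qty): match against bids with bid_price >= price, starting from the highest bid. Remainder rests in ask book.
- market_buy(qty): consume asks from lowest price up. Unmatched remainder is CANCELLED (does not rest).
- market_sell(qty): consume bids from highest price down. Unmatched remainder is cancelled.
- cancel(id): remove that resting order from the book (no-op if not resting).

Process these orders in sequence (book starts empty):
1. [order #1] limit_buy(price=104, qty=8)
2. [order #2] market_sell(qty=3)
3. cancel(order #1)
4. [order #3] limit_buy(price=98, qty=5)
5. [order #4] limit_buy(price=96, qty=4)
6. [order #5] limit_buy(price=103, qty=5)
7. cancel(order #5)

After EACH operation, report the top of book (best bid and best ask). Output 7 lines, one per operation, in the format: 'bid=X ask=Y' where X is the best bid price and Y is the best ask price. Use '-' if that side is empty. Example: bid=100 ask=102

After op 1 [order #1] limit_buy(price=104, qty=8): fills=none; bids=[#1:8@104] asks=[-]
After op 2 [order #2] market_sell(qty=3): fills=#1x#2:3@104; bids=[#1:5@104] asks=[-]
After op 3 cancel(order #1): fills=none; bids=[-] asks=[-]
After op 4 [order #3] limit_buy(price=98, qty=5): fills=none; bids=[#3:5@98] asks=[-]
After op 5 [order #4] limit_buy(price=96, qty=4): fills=none; bids=[#3:5@98 #4:4@96] asks=[-]
After op 6 [order #5] limit_buy(price=103, qty=5): fills=none; bids=[#5:5@103 #3:5@98 #4:4@96] asks=[-]
After op 7 cancel(order #5): fills=none; bids=[#3:5@98 #4:4@96] asks=[-]

Answer: bid=104 ask=-
bid=104 ask=-
bid=- ask=-
bid=98 ask=-
bid=98 ask=-
bid=103 ask=-
bid=98 ask=-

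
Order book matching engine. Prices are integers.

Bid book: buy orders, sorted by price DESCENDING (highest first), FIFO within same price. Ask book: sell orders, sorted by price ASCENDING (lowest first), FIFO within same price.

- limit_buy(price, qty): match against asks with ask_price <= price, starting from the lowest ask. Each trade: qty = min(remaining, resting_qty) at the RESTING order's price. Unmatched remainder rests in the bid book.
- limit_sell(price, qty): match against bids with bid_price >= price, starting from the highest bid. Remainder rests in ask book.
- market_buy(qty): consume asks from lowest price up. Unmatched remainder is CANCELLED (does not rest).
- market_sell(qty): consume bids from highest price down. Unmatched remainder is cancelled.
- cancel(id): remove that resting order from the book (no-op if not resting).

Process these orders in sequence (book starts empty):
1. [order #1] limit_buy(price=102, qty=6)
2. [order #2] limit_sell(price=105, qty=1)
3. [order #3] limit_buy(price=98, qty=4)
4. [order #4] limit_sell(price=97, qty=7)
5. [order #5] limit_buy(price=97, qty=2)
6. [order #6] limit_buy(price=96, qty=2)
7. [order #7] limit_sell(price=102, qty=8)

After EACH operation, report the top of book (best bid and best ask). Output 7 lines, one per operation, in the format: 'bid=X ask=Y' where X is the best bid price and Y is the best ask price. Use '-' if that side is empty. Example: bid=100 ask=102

Answer: bid=102 ask=-
bid=102 ask=105
bid=102 ask=105
bid=98 ask=105
bid=98 ask=105
bid=98 ask=105
bid=98 ask=102

Derivation:
After op 1 [order #1] limit_buy(price=102, qty=6): fills=none; bids=[#1:6@102] asks=[-]
After op 2 [order #2] limit_sell(price=105, qty=1): fills=none; bids=[#1:6@102] asks=[#2:1@105]
After op 3 [order #3] limit_buy(price=98, qty=4): fills=none; bids=[#1:6@102 #3:4@98] asks=[#2:1@105]
After op 4 [order #4] limit_sell(price=97, qty=7): fills=#1x#4:6@102 #3x#4:1@98; bids=[#3:3@98] asks=[#2:1@105]
After op 5 [order #5] limit_buy(price=97, qty=2): fills=none; bids=[#3:3@98 #5:2@97] asks=[#2:1@105]
After op 6 [order #6] limit_buy(price=96, qty=2): fills=none; bids=[#3:3@98 #5:2@97 #6:2@96] asks=[#2:1@105]
After op 7 [order #7] limit_sell(price=102, qty=8): fills=none; bids=[#3:3@98 #5:2@97 #6:2@96] asks=[#7:8@102 #2:1@105]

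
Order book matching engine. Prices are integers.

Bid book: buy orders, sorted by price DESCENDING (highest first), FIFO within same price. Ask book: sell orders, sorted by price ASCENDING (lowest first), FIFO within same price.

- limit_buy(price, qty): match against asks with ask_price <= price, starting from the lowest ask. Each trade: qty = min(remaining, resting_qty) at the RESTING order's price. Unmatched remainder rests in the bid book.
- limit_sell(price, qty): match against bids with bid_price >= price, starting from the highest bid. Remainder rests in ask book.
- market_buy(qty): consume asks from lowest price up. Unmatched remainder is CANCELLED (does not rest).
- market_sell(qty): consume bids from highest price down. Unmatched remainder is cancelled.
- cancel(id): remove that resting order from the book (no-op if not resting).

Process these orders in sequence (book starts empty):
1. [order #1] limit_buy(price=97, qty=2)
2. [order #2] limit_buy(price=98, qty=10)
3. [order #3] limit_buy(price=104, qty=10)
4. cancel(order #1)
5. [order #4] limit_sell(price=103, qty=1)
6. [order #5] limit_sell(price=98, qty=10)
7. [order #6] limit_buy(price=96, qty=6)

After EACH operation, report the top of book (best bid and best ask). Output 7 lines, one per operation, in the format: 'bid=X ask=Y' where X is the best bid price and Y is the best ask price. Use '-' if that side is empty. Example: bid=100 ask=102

After op 1 [order #1] limit_buy(price=97, qty=2): fills=none; bids=[#1:2@97] asks=[-]
After op 2 [order #2] limit_buy(price=98, qty=10): fills=none; bids=[#2:10@98 #1:2@97] asks=[-]
After op 3 [order #3] limit_buy(price=104, qty=10): fills=none; bids=[#3:10@104 #2:10@98 #1:2@97] asks=[-]
After op 4 cancel(order #1): fills=none; bids=[#3:10@104 #2:10@98] asks=[-]
After op 5 [order #4] limit_sell(price=103, qty=1): fills=#3x#4:1@104; bids=[#3:9@104 #2:10@98] asks=[-]
After op 6 [order #5] limit_sell(price=98, qty=10): fills=#3x#5:9@104 #2x#5:1@98; bids=[#2:9@98] asks=[-]
After op 7 [order #6] limit_buy(price=96, qty=6): fills=none; bids=[#2:9@98 #6:6@96] asks=[-]

Answer: bid=97 ask=-
bid=98 ask=-
bid=104 ask=-
bid=104 ask=-
bid=104 ask=-
bid=98 ask=-
bid=98 ask=-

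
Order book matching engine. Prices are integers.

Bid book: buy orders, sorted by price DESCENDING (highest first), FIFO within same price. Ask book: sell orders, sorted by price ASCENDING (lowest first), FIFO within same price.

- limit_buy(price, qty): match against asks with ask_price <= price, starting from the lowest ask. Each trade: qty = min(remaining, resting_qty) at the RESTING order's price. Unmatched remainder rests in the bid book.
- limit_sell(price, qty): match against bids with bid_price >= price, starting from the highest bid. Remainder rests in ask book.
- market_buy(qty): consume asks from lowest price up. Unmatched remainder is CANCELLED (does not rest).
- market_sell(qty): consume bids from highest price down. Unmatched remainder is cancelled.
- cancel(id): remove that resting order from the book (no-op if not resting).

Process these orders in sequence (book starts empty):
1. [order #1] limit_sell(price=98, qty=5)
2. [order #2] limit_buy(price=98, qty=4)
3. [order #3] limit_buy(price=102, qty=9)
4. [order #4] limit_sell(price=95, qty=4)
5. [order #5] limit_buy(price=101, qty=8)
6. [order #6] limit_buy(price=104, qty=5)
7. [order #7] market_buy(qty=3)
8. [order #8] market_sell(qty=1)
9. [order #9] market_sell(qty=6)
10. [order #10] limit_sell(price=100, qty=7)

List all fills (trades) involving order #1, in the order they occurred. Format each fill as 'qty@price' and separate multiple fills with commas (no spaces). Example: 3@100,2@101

Answer: 4@98,1@98

Derivation:
After op 1 [order #1] limit_sell(price=98, qty=5): fills=none; bids=[-] asks=[#1:5@98]
After op 2 [order #2] limit_buy(price=98, qty=4): fills=#2x#1:4@98; bids=[-] asks=[#1:1@98]
After op 3 [order #3] limit_buy(price=102, qty=9): fills=#3x#1:1@98; bids=[#3:8@102] asks=[-]
After op 4 [order #4] limit_sell(price=95, qty=4): fills=#3x#4:4@102; bids=[#3:4@102] asks=[-]
After op 5 [order #5] limit_buy(price=101, qty=8): fills=none; bids=[#3:4@102 #5:8@101] asks=[-]
After op 6 [order #6] limit_buy(price=104, qty=5): fills=none; bids=[#6:5@104 #3:4@102 #5:8@101] asks=[-]
After op 7 [order #7] market_buy(qty=3): fills=none; bids=[#6:5@104 #3:4@102 #5:8@101] asks=[-]
After op 8 [order #8] market_sell(qty=1): fills=#6x#8:1@104; bids=[#6:4@104 #3:4@102 #5:8@101] asks=[-]
After op 9 [order #9] market_sell(qty=6): fills=#6x#9:4@104 #3x#9:2@102; bids=[#3:2@102 #5:8@101] asks=[-]
After op 10 [order #10] limit_sell(price=100, qty=7): fills=#3x#10:2@102 #5x#10:5@101; bids=[#5:3@101] asks=[-]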